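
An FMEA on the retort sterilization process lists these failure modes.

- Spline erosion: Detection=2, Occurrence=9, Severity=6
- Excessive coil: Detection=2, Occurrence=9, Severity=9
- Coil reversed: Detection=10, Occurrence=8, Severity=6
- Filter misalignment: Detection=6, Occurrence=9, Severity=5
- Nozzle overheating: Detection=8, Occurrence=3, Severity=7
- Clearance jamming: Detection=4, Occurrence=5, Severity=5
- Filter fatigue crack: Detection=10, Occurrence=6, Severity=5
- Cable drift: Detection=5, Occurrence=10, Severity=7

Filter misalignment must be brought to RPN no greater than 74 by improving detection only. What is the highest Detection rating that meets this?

Filter misalignment: S=5, O=9, D=6 → current RPN = 270.
Fixed product = 45. Need 45 × D ≤ 74, so D ≤ 74/45 = 1.64.
Maximum integer Detection rating = 1 (gives RPN 45; D=2 would give 90 > 74).

1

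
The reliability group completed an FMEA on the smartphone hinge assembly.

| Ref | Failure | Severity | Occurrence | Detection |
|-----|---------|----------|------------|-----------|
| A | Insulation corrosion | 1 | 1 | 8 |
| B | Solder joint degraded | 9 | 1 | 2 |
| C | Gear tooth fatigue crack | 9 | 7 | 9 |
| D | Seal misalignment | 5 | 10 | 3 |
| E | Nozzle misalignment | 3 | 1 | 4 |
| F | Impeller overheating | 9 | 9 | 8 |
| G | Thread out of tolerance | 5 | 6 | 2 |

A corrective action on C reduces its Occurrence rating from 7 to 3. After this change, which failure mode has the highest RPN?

F

RPN = Severity × Occurrence × Detection:
  A: 1 × 1 × 8 = 8
  B: 9 × 1 × 2 = 18
  C: 9 × 7 × 9 = 567
  D: 5 × 10 × 3 = 150
  E: 3 × 1 × 4 = 12
  F: 9 × 9 × 8 = 648
  G: 5 × 6 × 2 = 60
After action: C → 9 × 3 × 9 = 243.
Revised RPNs: F=648, C=243, D=150, G=60, B=18, E=12, A=8.
Highest is now F (648).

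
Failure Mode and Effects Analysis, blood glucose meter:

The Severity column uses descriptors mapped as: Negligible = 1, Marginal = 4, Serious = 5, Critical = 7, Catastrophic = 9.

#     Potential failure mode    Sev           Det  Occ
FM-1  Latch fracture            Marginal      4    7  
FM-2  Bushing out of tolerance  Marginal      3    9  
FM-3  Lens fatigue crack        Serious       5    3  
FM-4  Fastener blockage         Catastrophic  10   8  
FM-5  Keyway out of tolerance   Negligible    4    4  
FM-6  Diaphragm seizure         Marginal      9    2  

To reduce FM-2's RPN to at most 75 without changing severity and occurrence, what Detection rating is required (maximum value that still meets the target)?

FM-2: S=4, O=9, D=3 → current RPN = 108.
Fixed product = 36. Need 36 × D ≤ 75, so D ≤ 75/36 = 2.08.
Maximum integer Detection rating = 2 (gives RPN 72; D=3 would give 108 > 75).

2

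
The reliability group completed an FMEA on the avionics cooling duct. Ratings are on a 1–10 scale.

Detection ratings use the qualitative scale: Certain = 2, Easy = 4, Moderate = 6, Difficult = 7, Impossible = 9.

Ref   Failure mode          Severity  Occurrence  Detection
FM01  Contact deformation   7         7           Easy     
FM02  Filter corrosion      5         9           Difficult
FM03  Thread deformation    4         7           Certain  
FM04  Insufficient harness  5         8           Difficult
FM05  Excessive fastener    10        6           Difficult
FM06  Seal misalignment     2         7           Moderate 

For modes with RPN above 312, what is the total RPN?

RPN = Severity × Occurrence × Detection:
  FM01: 7 × 7 × 4 = 196
  FM02: 5 × 9 × 7 = 315
  FM03: 4 × 7 × 2 = 56
  FM04: 5 × 8 × 7 = 280
  FM05: 10 × 6 × 7 = 420
  FM06: 2 × 7 × 6 = 84
RPN > 312: FM02 (315), FM05 (420).
Sum: 315 + 420 = 735.

735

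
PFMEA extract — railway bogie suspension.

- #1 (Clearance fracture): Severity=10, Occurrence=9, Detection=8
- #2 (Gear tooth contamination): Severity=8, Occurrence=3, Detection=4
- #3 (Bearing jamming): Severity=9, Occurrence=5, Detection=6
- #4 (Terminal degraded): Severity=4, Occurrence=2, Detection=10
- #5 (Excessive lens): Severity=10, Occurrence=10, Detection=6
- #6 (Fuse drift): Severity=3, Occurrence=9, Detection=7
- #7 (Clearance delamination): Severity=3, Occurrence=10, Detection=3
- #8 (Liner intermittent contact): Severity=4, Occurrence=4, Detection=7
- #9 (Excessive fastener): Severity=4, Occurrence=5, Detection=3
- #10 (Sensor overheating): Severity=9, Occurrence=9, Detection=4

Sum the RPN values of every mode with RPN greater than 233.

RPN = Severity × Occurrence × Detection:
  #1: 10 × 9 × 8 = 720
  #2: 8 × 3 × 4 = 96
  #3: 9 × 5 × 6 = 270
  #4: 4 × 2 × 10 = 80
  #5: 10 × 10 × 6 = 600
  #6: 3 × 9 × 7 = 189
  #7: 3 × 10 × 3 = 90
  #8: 4 × 4 × 7 = 112
  #9: 4 × 5 × 3 = 60
  #10: 9 × 9 × 4 = 324
RPN > 233: #1 (720), #3 (270), #5 (600), #10 (324).
Sum: 720 + 270 + 600 + 324 = 1914.

1914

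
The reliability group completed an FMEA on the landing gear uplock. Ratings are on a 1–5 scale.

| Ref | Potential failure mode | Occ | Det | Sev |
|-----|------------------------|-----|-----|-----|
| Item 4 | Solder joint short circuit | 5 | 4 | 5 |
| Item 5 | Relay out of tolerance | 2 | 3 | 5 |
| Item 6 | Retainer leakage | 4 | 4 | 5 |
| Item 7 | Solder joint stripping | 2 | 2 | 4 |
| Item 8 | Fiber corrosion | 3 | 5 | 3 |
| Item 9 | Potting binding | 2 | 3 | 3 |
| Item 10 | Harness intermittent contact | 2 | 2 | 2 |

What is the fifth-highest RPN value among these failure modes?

18

RPN = Severity × Occurrence × Detection:
  Item 4: 5 × 5 × 4 = 100
  Item 5: 5 × 2 × 3 = 30
  Item 6: 5 × 4 × 4 = 80
  Item 7: 4 × 2 × 2 = 16
  Item 8: 3 × 3 × 5 = 45
  Item 9: 3 × 2 × 3 = 18
  Item 10: 2 × 2 × 2 = 8
Sorted descending: 100, 80, 45, 30, 18, 16, 8.
The fifth-highest RPN is 18 (Item 9).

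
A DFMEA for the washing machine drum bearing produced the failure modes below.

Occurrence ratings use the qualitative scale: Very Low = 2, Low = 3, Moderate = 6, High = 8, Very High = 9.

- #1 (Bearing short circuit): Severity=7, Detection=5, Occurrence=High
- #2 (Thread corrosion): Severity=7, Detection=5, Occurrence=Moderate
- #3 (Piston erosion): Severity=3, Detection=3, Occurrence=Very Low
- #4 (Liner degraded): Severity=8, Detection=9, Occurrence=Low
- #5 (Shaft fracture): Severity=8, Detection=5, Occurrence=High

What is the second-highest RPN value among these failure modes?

280

RPN = Severity × Occurrence × Detection:
  #1: 7 × 8 × 5 = 280
  #2: 7 × 6 × 5 = 210
  #3: 3 × 2 × 3 = 18
  #4: 8 × 3 × 9 = 216
  #5: 8 × 8 × 5 = 320
Sorted descending: 320, 280, 216, 210, 18.
The second-highest RPN is 280 (#1).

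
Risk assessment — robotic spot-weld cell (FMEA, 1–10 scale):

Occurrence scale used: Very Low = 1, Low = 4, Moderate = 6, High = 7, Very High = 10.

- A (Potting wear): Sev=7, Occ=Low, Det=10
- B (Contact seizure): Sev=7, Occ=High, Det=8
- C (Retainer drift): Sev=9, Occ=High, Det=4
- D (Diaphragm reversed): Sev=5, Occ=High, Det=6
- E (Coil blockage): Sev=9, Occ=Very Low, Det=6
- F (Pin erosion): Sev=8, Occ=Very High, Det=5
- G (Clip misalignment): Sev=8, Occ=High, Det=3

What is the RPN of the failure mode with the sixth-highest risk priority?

168

RPN = Severity × Occurrence × Detection:
  A: 7 × 4 × 10 = 280
  B: 7 × 7 × 8 = 392
  C: 9 × 7 × 4 = 252
  D: 5 × 7 × 6 = 210
  E: 9 × 1 × 6 = 54
  F: 8 × 10 × 5 = 400
  G: 8 × 7 × 3 = 168
Sorted descending: 400, 392, 280, 252, 210, 168, 54.
The sixth-highest RPN is 168 (G).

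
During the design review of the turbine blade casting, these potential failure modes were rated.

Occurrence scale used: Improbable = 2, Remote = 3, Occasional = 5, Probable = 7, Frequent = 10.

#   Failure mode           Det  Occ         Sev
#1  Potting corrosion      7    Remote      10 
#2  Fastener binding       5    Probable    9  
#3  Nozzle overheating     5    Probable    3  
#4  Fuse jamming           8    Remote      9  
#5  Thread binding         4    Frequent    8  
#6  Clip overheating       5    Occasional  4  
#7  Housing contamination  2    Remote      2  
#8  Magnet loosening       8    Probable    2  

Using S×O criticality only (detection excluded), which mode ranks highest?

Criticality = Severity × Occurrence:
  #1: 10 × 3 = 30
  #2: 9 × 7 = 63
  #3: 3 × 7 = 21
  #4: 9 × 3 = 27
  #5: 8 × 10 = 80
  #6: 4 × 5 = 20
  #7: 2 × 3 = 6
  #8: 2 × 7 = 14
Highest criticality is 80 → #5.

#5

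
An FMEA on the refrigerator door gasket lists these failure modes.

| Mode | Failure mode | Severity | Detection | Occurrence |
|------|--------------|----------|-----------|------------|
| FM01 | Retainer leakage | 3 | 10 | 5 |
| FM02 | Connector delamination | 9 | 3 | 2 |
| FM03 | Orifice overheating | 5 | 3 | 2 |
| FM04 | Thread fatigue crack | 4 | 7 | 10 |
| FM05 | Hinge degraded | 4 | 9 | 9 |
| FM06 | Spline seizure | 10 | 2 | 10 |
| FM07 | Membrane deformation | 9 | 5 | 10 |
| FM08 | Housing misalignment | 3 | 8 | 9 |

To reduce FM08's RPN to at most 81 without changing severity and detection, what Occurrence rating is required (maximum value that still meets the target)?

3

FM08: S=3, O=9, D=8 → current RPN = 216.
Fixed product = 24. Need 24 × O ≤ 81, so O ≤ 81/24 = 3.38.
Maximum integer Occurrence rating = 3 (gives RPN 72; O=4 would give 96 > 81).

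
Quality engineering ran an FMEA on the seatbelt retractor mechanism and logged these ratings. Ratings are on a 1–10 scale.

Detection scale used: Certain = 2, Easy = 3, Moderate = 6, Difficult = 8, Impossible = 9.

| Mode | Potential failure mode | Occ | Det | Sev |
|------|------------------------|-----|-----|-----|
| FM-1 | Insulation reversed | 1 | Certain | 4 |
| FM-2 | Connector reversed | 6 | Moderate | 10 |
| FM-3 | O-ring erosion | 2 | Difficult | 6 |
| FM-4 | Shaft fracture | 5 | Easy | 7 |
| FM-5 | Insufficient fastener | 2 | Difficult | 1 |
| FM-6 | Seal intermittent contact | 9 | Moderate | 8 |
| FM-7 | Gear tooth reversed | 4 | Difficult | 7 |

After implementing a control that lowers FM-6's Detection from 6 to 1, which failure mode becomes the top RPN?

RPN = Severity × Occurrence × Detection:
  FM-1: 4 × 1 × 2 = 8
  FM-2: 10 × 6 × 6 = 360
  FM-3: 6 × 2 × 8 = 96
  FM-4: 7 × 5 × 3 = 105
  FM-5: 1 × 2 × 8 = 16
  FM-6: 8 × 9 × 6 = 432
  FM-7: 7 × 4 × 8 = 224
After action: FM-6 → 8 × 9 × 1 = 72.
Revised RPNs: FM-2=360, FM-7=224, FM-4=105, FM-3=96, FM-6=72, FM-5=16, FM-1=8.
Highest is now FM-2 (360).

FM-2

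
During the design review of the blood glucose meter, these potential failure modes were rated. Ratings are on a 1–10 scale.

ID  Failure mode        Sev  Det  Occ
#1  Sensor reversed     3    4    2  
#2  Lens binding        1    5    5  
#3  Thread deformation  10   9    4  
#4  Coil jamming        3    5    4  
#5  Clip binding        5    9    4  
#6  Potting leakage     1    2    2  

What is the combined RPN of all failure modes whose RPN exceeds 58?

600

RPN = Severity × Occurrence × Detection:
  #1: 3 × 2 × 4 = 24
  #2: 1 × 5 × 5 = 25
  #3: 10 × 4 × 9 = 360
  #4: 3 × 4 × 5 = 60
  #5: 5 × 4 × 9 = 180
  #6: 1 × 2 × 2 = 4
RPN > 58: #3 (360), #4 (60), #5 (180).
Sum: 360 + 60 + 180 = 600.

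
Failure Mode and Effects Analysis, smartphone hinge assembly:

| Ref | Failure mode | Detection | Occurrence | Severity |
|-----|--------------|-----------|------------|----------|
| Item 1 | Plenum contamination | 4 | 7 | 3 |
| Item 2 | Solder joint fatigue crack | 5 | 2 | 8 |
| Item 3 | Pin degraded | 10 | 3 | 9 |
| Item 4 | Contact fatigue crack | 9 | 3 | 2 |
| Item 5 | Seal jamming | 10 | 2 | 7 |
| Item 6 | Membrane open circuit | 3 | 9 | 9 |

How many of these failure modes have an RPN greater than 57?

RPN = Severity × Occurrence × Detection:
  Item 1: 3 × 7 × 4 = 84
  Item 2: 8 × 2 × 5 = 80
  Item 3: 9 × 3 × 10 = 270
  Item 4: 2 × 3 × 9 = 54
  Item 5: 7 × 2 × 10 = 140
  Item 6: 9 × 9 × 3 = 243
Modes with RPN > 57: Item 1 (84), Item 2 (80), Item 3 (270), Item 5 (140), Item 6 (243) → 5.

5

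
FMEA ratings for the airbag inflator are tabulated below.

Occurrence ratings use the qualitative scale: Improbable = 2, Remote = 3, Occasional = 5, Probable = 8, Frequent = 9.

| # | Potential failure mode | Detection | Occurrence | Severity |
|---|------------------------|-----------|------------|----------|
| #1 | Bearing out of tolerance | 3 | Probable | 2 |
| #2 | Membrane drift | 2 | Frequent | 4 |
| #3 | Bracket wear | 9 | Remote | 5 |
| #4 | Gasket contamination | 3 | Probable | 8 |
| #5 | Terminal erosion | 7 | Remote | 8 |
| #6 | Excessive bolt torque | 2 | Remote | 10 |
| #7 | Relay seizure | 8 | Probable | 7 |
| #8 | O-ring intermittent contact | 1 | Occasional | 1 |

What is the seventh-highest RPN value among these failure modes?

48

RPN = Severity × Occurrence × Detection:
  #1: 2 × 8 × 3 = 48
  #2: 4 × 9 × 2 = 72
  #3: 5 × 3 × 9 = 135
  #4: 8 × 8 × 3 = 192
  #5: 8 × 3 × 7 = 168
  #6: 10 × 3 × 2 = 60
  #7: 7 × 8 × 8 = 448
  #8: 1 × 5 × 1 = 5
Sorted descending: 448, 192, 168, 135, 72, 60, 48, 5.
The seventh-highest RPN is 48 (#1).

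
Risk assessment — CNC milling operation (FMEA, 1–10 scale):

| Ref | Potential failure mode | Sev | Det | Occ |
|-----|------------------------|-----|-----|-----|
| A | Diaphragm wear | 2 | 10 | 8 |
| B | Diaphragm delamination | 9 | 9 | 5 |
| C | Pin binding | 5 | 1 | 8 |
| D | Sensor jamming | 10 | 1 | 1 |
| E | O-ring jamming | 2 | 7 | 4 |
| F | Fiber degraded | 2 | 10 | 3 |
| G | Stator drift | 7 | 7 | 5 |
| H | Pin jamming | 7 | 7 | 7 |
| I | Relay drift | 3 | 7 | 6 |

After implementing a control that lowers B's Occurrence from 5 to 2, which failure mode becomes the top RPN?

RPN = Severity × Occurrence × Detection:
  A: 2 × 8 × 10 = 160
  B: 9 × 5 × 9 = 405
  C: 5 × 8 × 1 = 40
  D: 10 × 1 × 1 = 10
  E: 2 × 4 × 7 = 56
  F: 2 × 3 × 10 = 60
  G: 7 × 5 × 7 = 245
  H: 7 × 7 × 7 = 343
  I: 3 × 6 × 7 = 126
After action: B → 9 × 2 × 9 = 162.
Revised RPNs: H=343, G=245, B=162, A=160, I=126, F=60, E=56, C=40, D=10.
Highest is now H (343).

H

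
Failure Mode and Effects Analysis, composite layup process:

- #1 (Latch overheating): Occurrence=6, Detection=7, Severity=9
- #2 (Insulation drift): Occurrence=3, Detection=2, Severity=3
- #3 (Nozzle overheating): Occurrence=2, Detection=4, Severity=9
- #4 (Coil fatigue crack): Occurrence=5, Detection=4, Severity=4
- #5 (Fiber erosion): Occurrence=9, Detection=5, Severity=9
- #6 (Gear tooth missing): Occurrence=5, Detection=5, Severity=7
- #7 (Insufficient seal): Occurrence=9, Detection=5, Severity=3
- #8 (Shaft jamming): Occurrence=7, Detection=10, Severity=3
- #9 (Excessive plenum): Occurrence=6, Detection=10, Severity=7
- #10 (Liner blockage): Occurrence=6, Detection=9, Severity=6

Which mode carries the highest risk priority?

RPN = Severity × Occurrence × Detection:
  #1: 9 × 6 × 7 = 378
  #2: 3 × 3 × 2 = 18
  #3: 9 × 2 × 4 = 72
  #4: 4 × 5 × 4 = 80
  #5: 9 × 9 × 5 = 405
  #6: 7 × 5 × 5 = 175
  #7: 3 × 9 × 5 = 135
  #8: 3 × 7 × 10 = 210
  #9: 7 × 6 × 10 = 420
  #10: 6 × 6 × 9 = 324
Highest RPN is 420 → #9.

#9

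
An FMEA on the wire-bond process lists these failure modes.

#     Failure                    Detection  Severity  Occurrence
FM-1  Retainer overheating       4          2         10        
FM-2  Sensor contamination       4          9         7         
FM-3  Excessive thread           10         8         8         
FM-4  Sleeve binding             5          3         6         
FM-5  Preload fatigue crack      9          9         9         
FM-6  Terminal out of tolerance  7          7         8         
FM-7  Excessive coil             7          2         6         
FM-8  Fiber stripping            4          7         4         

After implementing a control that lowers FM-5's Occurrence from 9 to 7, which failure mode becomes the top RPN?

RPN = Severity × Occurrence × Detection:
  FM-1: 2 × 10 × 4 = 80
  FM-2: 9 × 7 × 4 = 252
  FM-3: 8 × 8 × 10 = 640
  FM-4: 3 × 6 × 5 = 90
  FM-5: 9 × 9 × 9 = 729
  FM-6: 7 × 8 × 7 = 392
  FM-7: 2 × 6 × 7 = 84
  FM-8: 7 × 4 × 4 = 112
After action: FM-5 → 9 × 7 × 9 = 567.
Revised RPNs: FM-3=640, FM-5=567, FM-6=392, FM-2=252, FM-8=112, FM-4=90, FM-7=84, FM-1=80.
Highest is now FM-3 (640).

FM-3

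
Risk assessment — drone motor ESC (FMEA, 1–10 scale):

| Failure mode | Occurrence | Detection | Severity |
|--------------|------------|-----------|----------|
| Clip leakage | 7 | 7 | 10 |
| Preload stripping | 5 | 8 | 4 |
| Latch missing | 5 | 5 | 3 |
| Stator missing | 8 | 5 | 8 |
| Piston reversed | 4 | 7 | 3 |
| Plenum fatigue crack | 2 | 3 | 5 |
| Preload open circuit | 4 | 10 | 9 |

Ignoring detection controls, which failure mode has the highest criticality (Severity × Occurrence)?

Criticality = Severity × Occurrence:
  Clip leakage: 10 × 7 = 70
  Preload stripping: 4 × 5 = 20
  Latch missing: 3 × 5 = 15
  Stator missing: 8 × 8 = 64
  Piston reversed: 3 × 4 = 12
  Plenum fatigue crack: 5 × 2 = 10
  Preload open circuit: 9 × 4 = 36
Highest criticality is 70 → Clip leakage.

Clip leakage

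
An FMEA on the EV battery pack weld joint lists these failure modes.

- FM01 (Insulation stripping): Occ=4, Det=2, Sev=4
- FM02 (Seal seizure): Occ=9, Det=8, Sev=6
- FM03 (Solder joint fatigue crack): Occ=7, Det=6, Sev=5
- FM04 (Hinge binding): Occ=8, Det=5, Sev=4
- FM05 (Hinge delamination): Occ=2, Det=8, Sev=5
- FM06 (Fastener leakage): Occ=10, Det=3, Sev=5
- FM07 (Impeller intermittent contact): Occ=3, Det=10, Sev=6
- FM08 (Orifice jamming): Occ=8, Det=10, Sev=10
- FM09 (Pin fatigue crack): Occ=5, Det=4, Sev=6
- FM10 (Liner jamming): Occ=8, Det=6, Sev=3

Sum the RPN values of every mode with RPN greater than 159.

RPN = Severity × Occurrence × Detection:
  FM01: 4 × 4 × 2 = 32
  FM02: 6 × 9 × 8 = 432
  FM03: 5 × 7 × 6 = 210
  FM04: 4 × 8 × 5 = 160
  FM05: 5 × 2 × 8 = 80
  FM06: 5 × 10 × 3 = 150
  FM07: 6 × 3 × 10 = 180
  FM08: 10 × 8 × 10 = 800
  FM09: 6 × 5 × 4 = 120
  FM10: 3 × 8 × 6 = 144
RPN > 159: FM02 (432), FM03 (210), FM04 (160), FM07 (180), FM08 (800).
Sum: 432 + 210 + 160 + 180 + 800 = 1782.

1782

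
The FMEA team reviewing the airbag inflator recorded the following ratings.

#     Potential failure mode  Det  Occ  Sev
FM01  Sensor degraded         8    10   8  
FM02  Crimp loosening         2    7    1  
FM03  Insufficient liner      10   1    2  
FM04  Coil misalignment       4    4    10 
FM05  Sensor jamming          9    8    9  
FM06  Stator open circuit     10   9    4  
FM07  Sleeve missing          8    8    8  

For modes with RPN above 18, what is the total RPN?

2340

RPN = Severity × Occurrence × Detection:
  FM01: 8 × 10 × 8 = 640
  FM02: 1 × 7 × 2 = 14
  FM03: 2 × 1 × 10 = 20
  FM04: 10 × 4 × 4 = 160
  FM05: 9 × 8 × 9 = 648
  FM06: 4 × 9 × 10 = 360
  FM07: 8 × 8 × 8 = 512
RPN > 18: FM01 (640), FM03 (20), FM04 (160), FM05 (648), FM06 (360), FM07 (512).
Sum: 640 + 20 + 160 + 648 + 360 + 512 = 2340.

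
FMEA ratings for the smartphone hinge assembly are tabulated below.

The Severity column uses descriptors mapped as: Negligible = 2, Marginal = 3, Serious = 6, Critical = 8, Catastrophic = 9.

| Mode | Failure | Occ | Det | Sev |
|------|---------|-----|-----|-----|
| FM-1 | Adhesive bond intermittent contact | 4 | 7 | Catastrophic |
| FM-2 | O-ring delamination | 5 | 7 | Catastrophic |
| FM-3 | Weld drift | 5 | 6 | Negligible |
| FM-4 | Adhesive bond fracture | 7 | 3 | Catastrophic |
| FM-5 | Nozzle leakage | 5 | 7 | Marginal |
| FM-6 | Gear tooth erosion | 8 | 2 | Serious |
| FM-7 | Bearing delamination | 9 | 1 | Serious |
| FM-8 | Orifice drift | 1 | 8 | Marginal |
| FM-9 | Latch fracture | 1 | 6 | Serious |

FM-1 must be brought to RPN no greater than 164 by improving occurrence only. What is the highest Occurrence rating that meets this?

2

FM-1: S=9, O=4, D=7 → current RPN = 252.
Fixed product = 63. Need 63 × O ≤ 164, so O ≤ 164/63 = 2.60.
Maximum integer Occurrence rating = 2 (gives RPN 126; O=3 would give 189 > 164).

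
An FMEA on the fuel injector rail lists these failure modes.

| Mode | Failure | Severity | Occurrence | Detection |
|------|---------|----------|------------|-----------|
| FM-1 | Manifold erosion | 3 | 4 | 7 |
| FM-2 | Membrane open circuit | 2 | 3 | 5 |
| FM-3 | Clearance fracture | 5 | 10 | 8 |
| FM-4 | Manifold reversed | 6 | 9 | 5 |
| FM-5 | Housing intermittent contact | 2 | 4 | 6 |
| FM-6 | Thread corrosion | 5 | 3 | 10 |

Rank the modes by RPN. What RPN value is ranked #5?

48

RPN = Severity × Occurrence × Detection:
  FM-1: 3 × 4 × 7 = 84
  FM-2: 2 × 3 × 5 = 30
  FM-3: 5 × 10 × 8 = 400
  FM-4: 6 × 9 × 5 = 270
  FM-5: 2 × 4 × 6 = 48
  FM-6: 5 × 3 × 10 = 150
Sorted descending: 400, 270, 150, 84, 48, 30.
The fifth-highest RPN is 48 (FM-5).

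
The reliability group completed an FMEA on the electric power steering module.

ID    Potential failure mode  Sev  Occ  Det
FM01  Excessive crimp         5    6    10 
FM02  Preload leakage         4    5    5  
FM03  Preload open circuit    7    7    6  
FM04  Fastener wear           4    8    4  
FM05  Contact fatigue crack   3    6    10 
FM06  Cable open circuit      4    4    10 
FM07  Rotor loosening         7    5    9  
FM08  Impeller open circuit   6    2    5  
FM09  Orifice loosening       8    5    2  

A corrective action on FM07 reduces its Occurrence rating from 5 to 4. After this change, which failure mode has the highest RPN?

RPN = Severity × Occurrence × Detection:
  FM01: 5 × 6 × 10 = 300
  FM02: 4 × 5 × 5 = 100
  FM03: 7 × 7 × 6 = 294
  FM04: 4 × 8 × 4 = 128
  FM05: 3 × 6 × 10 = 180
  FM06: 4 × 4 × 10 = 160
  FM07: 7 × 5 × 9 = 315
  FM08: 6 × 2 × 5 = 60
  FM09: 8 × 5 × 2 = 80
After action: FM07 → 7 × 4 × 9 = 252.
Revised RPNs: FM01=300, FM03=294, FM07=252, FM05=180, FM06=160, FM04=128, FM02=100, FM09=80, FM08=60.
Highest is now FM01 (300).

FM01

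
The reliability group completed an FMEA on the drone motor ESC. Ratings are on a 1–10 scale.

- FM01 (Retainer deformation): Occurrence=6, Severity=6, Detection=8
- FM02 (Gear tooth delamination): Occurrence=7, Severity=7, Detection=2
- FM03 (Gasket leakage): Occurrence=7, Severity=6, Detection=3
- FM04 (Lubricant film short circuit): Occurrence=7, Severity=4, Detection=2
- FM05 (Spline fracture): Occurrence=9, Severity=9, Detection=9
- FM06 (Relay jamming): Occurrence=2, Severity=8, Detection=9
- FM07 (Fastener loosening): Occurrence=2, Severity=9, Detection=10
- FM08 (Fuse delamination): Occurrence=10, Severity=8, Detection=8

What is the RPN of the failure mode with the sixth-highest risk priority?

RPN = Severity × Occurrence × Detection:
  FM01: 6 × 6 × 8 = 288
  FM02: 7 × 7 × 2 = 98
  FM03: 6 × 7 × 3 = 126
  FM04: 4 × 7 × 2 = 56
  FM05: 9 × 9 × 9 = 729
  FM06: 8 × 2 × 9 = 144
  FM07: 9 × 2 × 10 = 180
  FM08: 8 × 10 × 8 = 640
Sorted descending: 729, 640, 288, 180, 144, 126, 98, 56.
The sixth-highest RPN is 126 (FM03).

126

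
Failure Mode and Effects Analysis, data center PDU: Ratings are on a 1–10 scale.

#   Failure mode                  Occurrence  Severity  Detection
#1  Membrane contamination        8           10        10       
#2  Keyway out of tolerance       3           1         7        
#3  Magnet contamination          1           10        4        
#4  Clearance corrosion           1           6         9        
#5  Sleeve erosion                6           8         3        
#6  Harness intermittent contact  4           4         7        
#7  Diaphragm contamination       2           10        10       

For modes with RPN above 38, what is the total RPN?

1350

RPN = Severity × Occurrence × Detection:
  #1: 10 × 8 × 10 = 800
  #2: 1 × 3 × 7 = 21
  #3: 10 × 1 × 4 = 40
  #4: 6 × 1 × 9 = 54
  #5: 8 × 6 × 3 = 144
  #6: 4 × 4 × 7 = 112
  #7: 10 × 2 × 10 = 200
RPN > 38: #1 (800), #3 (40), #4 (54), #5 (144), #6 (112), #7 (200).
Sum: 800 + 40 + 54 + 144 + 112 + 200 = 1350.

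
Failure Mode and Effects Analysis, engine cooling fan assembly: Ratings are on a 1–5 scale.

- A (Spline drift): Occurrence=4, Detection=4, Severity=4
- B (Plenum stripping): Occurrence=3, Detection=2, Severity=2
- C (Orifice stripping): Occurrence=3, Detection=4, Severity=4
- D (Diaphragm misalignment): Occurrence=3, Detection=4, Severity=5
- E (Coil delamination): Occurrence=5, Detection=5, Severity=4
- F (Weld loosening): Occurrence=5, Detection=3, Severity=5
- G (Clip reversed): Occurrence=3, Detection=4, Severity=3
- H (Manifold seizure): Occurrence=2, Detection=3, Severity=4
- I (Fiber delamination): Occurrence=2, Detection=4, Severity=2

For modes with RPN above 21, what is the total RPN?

407

RPN = Severity × Occurrence × Detection:
  A: 4 × 4 × 4 = 64
  B: 2 × 3 × 2 = 12
  C: 4 × 3 × 4 = 48
  D: 5 × 3 × 4 = 60
  E: 4 × 5 × 5 = 100
  F: 5 × 5 × 3 = 75
  G: 3 × 3 × 4 = 36
  H: 4 × 2 × 3 = 24
  I: 2 × 2 × 4 = 16
RPN > 21: A (64), C (48), D (60), E (100), F (75), G (36), H (24).
Sum: 64 + 48 + 60 + 100 + 75 + 36 + 24 = 407.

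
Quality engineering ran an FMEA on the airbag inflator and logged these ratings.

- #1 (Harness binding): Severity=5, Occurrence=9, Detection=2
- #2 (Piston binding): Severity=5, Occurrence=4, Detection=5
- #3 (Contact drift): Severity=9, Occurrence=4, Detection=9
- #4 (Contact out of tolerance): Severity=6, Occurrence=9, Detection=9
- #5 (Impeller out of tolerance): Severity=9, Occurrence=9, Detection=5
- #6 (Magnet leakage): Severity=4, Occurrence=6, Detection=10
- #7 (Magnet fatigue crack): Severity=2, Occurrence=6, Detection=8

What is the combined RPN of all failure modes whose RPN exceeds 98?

RPN = Severity × Occurrence × Detection:
  #1: 5 × 9 × 2 = 90
  #2: 5 × 4 × 5 = 100
  #3: 9 × 4 × 9 = 324
  #4: 6 × 9 × 9 = 486
  #5: 9 × 9 × 5 = 405
  #6: 4 × 6 × 10 = 240
  #7: 2 × 6 × 8 = 96
RPN > 98: #2 (100), #3 (324), #4 (486), #5 (405), #6 (240).
Sum: 100 + 324 + 486 + 405 + 240 = 1555.

1555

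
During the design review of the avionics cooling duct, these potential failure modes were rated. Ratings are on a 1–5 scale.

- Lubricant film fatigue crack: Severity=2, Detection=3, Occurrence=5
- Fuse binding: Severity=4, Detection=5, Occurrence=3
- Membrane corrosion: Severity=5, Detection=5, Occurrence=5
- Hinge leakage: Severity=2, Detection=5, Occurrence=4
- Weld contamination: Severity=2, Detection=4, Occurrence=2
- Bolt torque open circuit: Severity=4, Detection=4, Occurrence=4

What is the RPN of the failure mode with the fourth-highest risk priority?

40

RPN = Severity × Occurrence × Detection:
  Lubricant film fatigue crack: 2 × 5 × 3 = 30
  Fuse binding: 4 × 3 × 5 = 60
  Membrane corrosion: 5 × 5 × 5 = 125
  Hinge leakage: 2 × 4 × 5 = 40
  Weld contamination: 2 × 2 × 4 = 16
  Bolt torque open circuit: 4 × 4 × 4 = 64
Sorted descending: 125, 64, 60, 40, 30, 16.
The fourth-highest RPN is 40 (Hinge leakage).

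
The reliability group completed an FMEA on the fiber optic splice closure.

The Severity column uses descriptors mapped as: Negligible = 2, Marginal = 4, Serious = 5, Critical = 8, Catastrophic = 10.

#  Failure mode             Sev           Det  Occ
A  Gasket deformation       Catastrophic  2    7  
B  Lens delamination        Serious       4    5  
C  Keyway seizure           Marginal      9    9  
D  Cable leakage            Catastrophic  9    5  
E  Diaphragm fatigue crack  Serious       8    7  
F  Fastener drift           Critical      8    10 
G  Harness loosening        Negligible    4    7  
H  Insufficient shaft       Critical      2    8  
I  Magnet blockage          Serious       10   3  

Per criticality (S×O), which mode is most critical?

F

Criticality = Severity × Occurrence:
  A: 10 × 7 = 70
  B: 5 × 5 = 25
  C: 4 × 9 = 36
  D: 10 × 5 = 50
  E: 5 × 7 = 35
  F: 8 × 10 = 80
  G: 2 × 7 = 14
  H: 8 × 8 = 64
  I: 5 × 3 = 15
Highest criticality is 80 → F.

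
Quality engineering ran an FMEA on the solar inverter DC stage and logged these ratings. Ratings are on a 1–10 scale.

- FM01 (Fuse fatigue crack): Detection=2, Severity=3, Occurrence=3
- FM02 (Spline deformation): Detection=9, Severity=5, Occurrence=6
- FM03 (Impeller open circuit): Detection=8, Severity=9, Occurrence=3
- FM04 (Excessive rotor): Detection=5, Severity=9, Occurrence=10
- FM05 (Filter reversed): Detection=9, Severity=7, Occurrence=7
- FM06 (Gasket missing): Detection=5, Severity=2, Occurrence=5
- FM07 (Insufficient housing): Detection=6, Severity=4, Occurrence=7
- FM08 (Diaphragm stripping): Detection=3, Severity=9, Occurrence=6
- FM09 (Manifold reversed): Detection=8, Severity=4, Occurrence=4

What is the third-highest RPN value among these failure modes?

270

RPN = Severity × Occurrence × Detection:
  FM01: 3 × 3 × 2 = 18
  FM02: 5 × 6 × 9 = 270
  FM03: 9 × 3 × 8 = 216
  FM04: 9 × 10 × 5 = 450
  FM05: 7 × 7 × 9 = 441
  FM06: 2 × 5 × 5 = 50
  FM07: 4 × 7 × 6 = 168
  FM08: 9 × 6 × 3 = 162
  FM09: 4 × 4 × 8 = 128
Sorted descending: 450, 441, 270, 216, 168, 162, 128, 50, 18.
The third-highest RPN is 270 (FM02).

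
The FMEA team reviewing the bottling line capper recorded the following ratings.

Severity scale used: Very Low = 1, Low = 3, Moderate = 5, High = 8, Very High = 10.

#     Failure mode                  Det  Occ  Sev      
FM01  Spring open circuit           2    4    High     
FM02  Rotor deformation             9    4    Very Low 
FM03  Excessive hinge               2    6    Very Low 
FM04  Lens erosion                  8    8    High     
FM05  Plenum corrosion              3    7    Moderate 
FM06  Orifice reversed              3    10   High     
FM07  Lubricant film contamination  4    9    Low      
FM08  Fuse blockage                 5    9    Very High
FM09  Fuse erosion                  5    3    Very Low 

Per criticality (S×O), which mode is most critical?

Criticality = Severity × Occurrence:
  FM01: 8 × 4 = 32
  FM02: 1 × 4 = 4
  FM03: 1 × 6 = 6
  FM04: 8 × 8 = 64
  FM05: 5 × 7 = 35
  FM06: 8 × 10 = 80
  FM07: 3 × 9 = 27
  FM08: 10 × 9 = 90
  FM09: 1 × 3 = 3
Highest criticality is 90 → FM08.

FM08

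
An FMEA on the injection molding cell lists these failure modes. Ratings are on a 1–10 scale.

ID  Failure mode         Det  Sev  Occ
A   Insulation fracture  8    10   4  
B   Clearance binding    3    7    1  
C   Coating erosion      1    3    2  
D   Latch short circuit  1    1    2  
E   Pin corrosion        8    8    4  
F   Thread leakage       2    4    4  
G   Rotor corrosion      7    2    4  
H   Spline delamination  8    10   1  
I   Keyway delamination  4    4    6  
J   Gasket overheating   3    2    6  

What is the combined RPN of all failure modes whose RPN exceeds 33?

844

RPN = Severity × Occurrence × Detection:
  A: 10 × 4 × 8 = 320
  B: 7 × 1 × 3 = 21
  C: 3 × 2 × 1 = 6
  D: 1 × 2 × 1 = 2
  E: 8 × 4 × 8 = 256
  F: 4 × 4 × 2 = 32
  G: 2 × 4 × 7 = 56
  H: 10 × 1 × 8 = 80
  I: 4 × 6 × 4 = 96
  J: 2 × 6 × 3 = 36
RPN > 33: A (320), E (256), G (56), H (80), I (96), J (36).
Sum: 320 + 256 + 56 + 80 + 96 + 36 = 844.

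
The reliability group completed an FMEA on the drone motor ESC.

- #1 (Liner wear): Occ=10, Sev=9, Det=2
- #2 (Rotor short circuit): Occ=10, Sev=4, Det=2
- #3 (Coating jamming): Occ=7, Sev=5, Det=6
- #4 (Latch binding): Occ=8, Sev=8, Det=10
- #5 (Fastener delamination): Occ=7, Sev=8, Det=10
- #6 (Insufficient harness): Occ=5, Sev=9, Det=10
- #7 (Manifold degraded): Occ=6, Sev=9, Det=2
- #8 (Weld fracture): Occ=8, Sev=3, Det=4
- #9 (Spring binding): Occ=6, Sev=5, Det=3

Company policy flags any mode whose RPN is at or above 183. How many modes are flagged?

4

RPN = Severity × Occurrence × Detection:
  #1: 9 × 10 × 2 = 180
  #2: 4 × 10 × 2 = 80
  #3: 5 × 7 × 6 = 210
  #4: 8 × 8 × 10 = 640
  #5: 8 × 7 × 10 = 560
  #6: 9 × 5 × 10 = 450
  #7: 9 × 6 × 2 = 108
  #8: 3 × 8 × 4 = 96
  #9: 5 × 6 × 3 = 90
Modes with RPN ≥ 183: #3 (210), #4 (640), #5 (560), #6 (450) → 4.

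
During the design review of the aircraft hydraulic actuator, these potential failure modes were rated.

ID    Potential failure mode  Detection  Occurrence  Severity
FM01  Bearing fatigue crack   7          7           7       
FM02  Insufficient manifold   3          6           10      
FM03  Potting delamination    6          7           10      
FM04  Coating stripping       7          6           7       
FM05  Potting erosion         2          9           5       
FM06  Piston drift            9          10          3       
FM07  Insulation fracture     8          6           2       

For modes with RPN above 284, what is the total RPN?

1057

RPN = Severity × Occurrence × Detection:
  FM01: 7 × 7 × 7 = 343
  FM02: 10 × 6 × 3 = 180
  FM03: 10 × 7 × 6 = 420
  FM04: 7 × 6 × 7 = 294
  FM05: 5 × 9 × 2 = 90
  FM06: 3 × 10 × 9 = 270
  FM07: 2 × 6 × 8 = 96
RPN > 284: FM01 (343), FM03 (420), FM04 (294).
Sum: 343 + 420 + 294 = 1057.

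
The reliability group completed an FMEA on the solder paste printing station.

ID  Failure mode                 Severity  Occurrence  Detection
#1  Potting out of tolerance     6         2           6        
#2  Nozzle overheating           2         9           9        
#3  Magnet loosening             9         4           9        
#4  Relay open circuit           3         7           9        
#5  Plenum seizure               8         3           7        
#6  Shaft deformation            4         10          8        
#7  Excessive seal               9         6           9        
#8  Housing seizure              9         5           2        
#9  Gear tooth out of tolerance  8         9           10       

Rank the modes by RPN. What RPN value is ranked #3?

RPN = Severity × Occurrence × Detection:
  #1: 6 × 2 × 6 = 72
  #2: 2 × 9 × 9 = 162
  #3: 9 × 4 × 9 = 324
  #4: 3 × 7 × 9 = 189
  #5: 8 × 3 × 7 = 168
  #6: 4 × 10 × 8 = 320
  #7: 9 × 6 × 9 = 486
  #8: 9 × 5 × 2 = 90
  #9: 8 × 9 × 10 = 720
Sorted descending: 720, 486, 324, 320, 189, 168, 162, 90, 72.
The third-highest RPN is 324 (#3).

324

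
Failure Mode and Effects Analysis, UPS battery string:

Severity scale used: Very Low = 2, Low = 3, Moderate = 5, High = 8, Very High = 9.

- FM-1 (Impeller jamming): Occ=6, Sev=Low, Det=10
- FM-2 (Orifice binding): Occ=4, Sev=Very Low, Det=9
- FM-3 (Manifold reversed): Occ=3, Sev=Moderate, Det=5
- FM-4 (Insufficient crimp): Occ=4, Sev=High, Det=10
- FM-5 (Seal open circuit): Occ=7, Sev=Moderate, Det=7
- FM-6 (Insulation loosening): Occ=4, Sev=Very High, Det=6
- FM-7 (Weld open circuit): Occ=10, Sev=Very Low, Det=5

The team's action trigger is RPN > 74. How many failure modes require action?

RPN = Severity × Occurrence × Detection:
  FM-1: 3 × 6 × 10 = 180
  FM-2: 2 × 4 × 9 = 72
  FM-3: 5 × 3 × 5 = 75
  FM-4: 8 × 4 × 10 = 320
  FM-5: 5 × 7 × 7 = 245
  FM-6: 9 × 4 × 6 = 216
  FM-7: 2 × 10 × 5 = 100
Modes with RPN > 74: FM-1 (180), FM-3 (75), FM-4 (320), FM-5 (245), FM-6 (216), FM-7 (100) → 6.

6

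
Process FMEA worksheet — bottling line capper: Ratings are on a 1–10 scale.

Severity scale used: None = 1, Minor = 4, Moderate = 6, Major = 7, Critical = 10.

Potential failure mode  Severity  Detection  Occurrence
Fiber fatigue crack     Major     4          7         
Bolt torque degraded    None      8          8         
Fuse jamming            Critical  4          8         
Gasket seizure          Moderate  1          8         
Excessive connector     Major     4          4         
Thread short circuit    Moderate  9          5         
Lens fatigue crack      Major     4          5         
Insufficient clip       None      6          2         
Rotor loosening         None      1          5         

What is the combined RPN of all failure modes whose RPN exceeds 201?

590

RPN = Severity × Occurrence × Detection:
  Fiber fatigue crack: 7 × 7 × 4 = 196
  Bolt torque degraded: 1 × 8 × 8 = 64
  Fuse jamming: 10 × 8 × 4 = 320
  Gasket seizure: 6 × 8 × 1 = 48
  Excessive connector: 7 × 4 × 4 = 112
  Thread short circuit: 6 × 5 × 9 = 270
  Lens fatigue crack: 7 × 5 × 4 = 140
  Insufficient clip: 1 × 2 × 6 = 12
  Rotor loosening: 1 × 5 × 1 = 5
RPN > 201: Fuse jamming (320), Thread short circuit (270).
Sum: 320 + 270 = 590.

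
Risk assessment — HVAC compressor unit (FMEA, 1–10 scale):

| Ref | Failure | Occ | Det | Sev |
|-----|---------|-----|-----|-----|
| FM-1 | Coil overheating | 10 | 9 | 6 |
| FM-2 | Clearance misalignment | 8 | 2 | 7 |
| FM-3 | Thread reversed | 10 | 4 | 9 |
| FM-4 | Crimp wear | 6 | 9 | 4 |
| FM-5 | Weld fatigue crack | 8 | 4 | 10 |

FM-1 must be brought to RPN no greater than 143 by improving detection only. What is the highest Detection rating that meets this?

2

FM-1: S=6, O=10, D=9 → current RPN = 540.
Fixed product = 60. Need 60 × D ≤ 143, so D ≤ 143/60 = 2.38.
Maximum integer Detection rating = 2 (gives RPN 120; D=3 would give 180 > 143).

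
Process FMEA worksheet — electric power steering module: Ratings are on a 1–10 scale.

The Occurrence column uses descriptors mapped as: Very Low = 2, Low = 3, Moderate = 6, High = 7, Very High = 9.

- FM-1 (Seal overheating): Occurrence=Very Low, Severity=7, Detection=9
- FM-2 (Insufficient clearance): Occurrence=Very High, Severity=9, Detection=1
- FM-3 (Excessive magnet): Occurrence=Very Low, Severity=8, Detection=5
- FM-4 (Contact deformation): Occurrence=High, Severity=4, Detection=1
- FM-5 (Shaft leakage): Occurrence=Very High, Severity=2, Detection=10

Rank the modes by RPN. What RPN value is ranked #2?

126

RPN = Severity × Occurrence × Detection:
  FM-1: 7 × 2 × 9 = 126
  FM-2: 9 × 9 × 1 = 81
  FM-3: 8 × 2 × 5 = 80
  FM-4: 4 × 7 × 1 = 28
  FM-5: 2 × 9 × 10 = 180
Sorted descending: 180, 126, 81, 80, 28.
The second-highest RPN is 126 (FM-1).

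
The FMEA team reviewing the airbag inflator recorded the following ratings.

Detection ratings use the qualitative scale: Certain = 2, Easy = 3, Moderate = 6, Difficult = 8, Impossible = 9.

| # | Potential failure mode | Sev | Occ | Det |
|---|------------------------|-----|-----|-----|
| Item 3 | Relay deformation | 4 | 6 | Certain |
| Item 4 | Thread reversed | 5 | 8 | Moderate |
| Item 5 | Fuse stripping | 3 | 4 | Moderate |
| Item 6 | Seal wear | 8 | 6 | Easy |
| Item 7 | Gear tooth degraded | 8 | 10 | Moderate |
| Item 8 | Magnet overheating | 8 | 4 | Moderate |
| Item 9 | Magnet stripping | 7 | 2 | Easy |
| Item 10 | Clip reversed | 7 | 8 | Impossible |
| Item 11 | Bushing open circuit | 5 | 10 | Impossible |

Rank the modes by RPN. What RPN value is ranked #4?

240

RPN = Severity × Occurrence × Detection:
  Item 3: 4 × 6 × 2 = 48
  Item 4: 5 × 8 × 6 = 240
  Item 5: 3 × 4 × 6 = 72
  Item 6: 8 × 6 × 3 = 144
  Item 7: 8 × 10 × 6 = 480
  Item 8: 8 × 4 × 6 = 192
  Item 9: 7 × 2 × 3 = 42
  Item 10: 7 × 8 × 9 = 504
  Item 11: 5 × 10 × 9 = 450
Sorted descending: 504, 480, 450, 240, 192, 144, 72, 48, 42.
The fourth-highest RPN is 240 (Item 4).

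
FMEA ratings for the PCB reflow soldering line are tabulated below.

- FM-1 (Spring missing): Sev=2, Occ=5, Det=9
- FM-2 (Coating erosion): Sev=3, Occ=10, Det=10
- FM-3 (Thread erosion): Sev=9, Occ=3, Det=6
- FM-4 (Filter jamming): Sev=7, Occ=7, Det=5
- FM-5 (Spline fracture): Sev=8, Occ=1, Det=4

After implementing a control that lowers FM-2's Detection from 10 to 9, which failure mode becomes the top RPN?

RPN = Severity × Occurrence × Detection:
  FM-1: 2 × 5 × 9 = 90
  FM-2: 3 × 10 × 10 = 300
  FM-3: 9 × 3 × 6 = 162
  FM-4: 7 × 7 × 5 = 245
  FM-5: 8 × 1 × 4 = 32
After action: FM-2 → 3 × 10 × 9 = 270.
Revised RPNs: FM-2=270, FM-4=245, FM-3=162, FM-1=90, FM-5=32.
Highest is now FM-2 (270).

FM-2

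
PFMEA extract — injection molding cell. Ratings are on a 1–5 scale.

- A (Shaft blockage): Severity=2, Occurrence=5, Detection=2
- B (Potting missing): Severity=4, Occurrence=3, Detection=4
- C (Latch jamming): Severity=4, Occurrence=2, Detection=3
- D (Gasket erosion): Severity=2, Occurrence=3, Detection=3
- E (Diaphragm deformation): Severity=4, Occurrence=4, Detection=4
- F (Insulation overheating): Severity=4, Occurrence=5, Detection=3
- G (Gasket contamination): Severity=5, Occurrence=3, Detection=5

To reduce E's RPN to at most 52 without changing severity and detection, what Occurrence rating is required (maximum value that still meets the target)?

3

E: S=4, O=4, D=4 → current RPN = 64.
Fixed product = 16. Need 16 × O ≤ 52, so O ≤ 52/16 = 3.25.
Maximum integer Occurrence rating = 3 (gives RPN 48; O=4 would give 64 > 52).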